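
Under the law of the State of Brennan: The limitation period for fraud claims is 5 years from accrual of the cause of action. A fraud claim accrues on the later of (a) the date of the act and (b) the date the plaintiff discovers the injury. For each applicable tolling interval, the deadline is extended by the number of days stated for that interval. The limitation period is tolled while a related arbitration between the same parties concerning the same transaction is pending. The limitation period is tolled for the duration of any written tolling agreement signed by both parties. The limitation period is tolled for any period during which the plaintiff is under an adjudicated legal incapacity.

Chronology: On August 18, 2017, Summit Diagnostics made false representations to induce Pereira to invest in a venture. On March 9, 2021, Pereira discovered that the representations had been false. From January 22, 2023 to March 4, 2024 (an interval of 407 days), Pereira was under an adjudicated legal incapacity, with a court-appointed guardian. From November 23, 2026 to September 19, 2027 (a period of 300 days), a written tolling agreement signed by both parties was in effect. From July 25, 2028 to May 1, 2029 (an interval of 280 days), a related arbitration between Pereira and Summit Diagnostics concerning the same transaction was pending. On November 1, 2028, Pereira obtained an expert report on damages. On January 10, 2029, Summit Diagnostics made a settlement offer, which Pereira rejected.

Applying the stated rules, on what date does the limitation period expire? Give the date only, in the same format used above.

The claim accrued on March 9, 2021 — the later of the August 18, 2017 act and the March 9, 2021 discovery.
The untolled deadline — 5 years after March 9, 2021 — is March 9, 2026.
The plaintiff's legal incapacity from January 22, 2023 to March 4, 2024 tolled the period for 407 days, extending the deadline to April 20, 2027.
Because the written tolling agreement ran from November 23, 2026 to September 19, 2027, the deadline is extended by 300 days to February 14, 2028.
The pending related arbitration from July 25, 2028 to May 1, 2029 began after the period had already run on February 14, 2028, so it has no tolling effect.
None of the other events listed affects the running of the period under the stated rules.

February 14, 2028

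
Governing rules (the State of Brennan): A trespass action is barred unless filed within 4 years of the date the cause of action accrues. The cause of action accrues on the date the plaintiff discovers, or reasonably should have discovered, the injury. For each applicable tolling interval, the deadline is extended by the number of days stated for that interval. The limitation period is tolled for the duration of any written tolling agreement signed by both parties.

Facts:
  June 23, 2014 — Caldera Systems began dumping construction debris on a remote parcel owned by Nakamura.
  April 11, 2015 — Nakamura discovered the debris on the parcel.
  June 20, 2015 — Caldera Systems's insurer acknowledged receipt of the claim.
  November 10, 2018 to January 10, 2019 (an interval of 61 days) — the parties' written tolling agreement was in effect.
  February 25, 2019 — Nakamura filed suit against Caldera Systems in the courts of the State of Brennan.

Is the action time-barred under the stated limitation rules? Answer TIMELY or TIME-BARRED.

The claim did not accrue until Nakamura discovered the injury on April 11, 2015; the June 23, 2014 act date does not start the clock under the stated rule.
The untolled deadline — 4 years after April 11, 2015 — is April 11, 2019.
The written tolling agreement from November 10, 2018 to January 10, 2019 tolled the period for 61 days, extending the deadline to June 11, 2019.
None of the other events listed affects the running of the period under the stated rules.
Nakamura filed on February 25, 2019, before the June 11, 2019 deadline, so the action is timely.

TIMELY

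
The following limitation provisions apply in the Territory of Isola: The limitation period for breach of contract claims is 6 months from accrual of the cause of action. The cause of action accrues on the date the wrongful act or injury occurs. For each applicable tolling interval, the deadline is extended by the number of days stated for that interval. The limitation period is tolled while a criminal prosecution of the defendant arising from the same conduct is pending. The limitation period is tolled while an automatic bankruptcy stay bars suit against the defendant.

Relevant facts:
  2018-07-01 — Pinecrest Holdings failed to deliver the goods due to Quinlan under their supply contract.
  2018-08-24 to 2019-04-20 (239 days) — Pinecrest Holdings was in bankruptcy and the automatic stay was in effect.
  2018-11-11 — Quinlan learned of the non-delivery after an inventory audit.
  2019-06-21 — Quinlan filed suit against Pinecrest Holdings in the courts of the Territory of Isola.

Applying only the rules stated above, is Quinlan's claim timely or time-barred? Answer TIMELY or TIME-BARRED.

TIMELY

Accrual is governed by the date of the act, so the period began to run on 2018-07-01; the later discovery on 2018-11-11 is irrelevant under the stated rule.
Adding the 6 months base period to 2018-07-01 gives a deadline of 2019-01-01, before any tolling.
The period was tolled for 239 days by the automatic bankruptcy stay (2018-08-24 to 2019-04-20), pushing the deadline to 2019-08-28.
Quinlan filed on 2019-06-21, before the 2019-08-28 deadline, so the action is timely.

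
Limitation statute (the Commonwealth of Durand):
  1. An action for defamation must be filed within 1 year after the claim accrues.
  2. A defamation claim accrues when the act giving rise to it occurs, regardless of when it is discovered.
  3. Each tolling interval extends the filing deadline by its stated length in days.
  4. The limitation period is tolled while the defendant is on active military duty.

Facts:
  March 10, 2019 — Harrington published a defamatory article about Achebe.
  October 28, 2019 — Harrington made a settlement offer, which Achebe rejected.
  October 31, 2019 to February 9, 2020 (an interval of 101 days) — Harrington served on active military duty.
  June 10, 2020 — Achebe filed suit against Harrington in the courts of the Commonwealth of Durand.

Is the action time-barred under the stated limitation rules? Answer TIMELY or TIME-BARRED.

The limitation period began to run on March 10, 2019.
The untolled deadline — 1 year after March 10, 2019 — is March 10, 2020.
Because the defendant's active military service ran from October 31, 2019 to February 9, 2020, the deadline is extended by 101 days to June 19, 2020.
The other events in the timeline have no effect on the limitation period under the stated rules.
The June 10, 2020 filing precedes the June 19, 2020 deadline; the claim is timely.

TIMELY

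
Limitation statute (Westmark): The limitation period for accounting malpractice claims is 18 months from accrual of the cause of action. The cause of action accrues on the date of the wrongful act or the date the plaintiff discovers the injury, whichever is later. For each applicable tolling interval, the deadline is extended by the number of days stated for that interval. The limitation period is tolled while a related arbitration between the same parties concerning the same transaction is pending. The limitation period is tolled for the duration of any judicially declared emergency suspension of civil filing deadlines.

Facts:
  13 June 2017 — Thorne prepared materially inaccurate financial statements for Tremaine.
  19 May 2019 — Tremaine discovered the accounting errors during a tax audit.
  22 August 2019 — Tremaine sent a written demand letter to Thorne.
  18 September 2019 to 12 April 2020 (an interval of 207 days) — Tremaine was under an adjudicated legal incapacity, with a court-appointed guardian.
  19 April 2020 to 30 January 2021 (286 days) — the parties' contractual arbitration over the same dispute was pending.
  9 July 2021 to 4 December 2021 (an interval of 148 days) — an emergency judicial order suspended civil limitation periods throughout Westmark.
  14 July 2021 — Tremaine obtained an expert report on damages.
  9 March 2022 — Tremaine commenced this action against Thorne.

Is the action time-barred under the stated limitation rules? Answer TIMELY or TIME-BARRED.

TIME-BARRED

The claim accrued on 19 May 2019 — the later of the 13 June 2017 act and the 19 May 2019 discovery.
18 months from 19 May 2019 is 19 November 2020.
Because the pending related arbitration ran from 19 April 2020 to 30 January 2021, the deadline is extended by 286 days to 1 September 2021.
The emergency suspension of filing deadlines from 9 July 2021 to 4 December 2021 tolled the period for 148 days, extending the deadline to 27 January 2022.
No stated provision tolls the period for the plaintiff's incapacity, so the interval from 18 September 2019 to 12 April 2020 has no effect on the deadline.
Nothing else in the chronology tolls or restarts the period.
Tremaine filed on 9 March 2022, after the 27 January 2022 deadline, so the action is time-barred.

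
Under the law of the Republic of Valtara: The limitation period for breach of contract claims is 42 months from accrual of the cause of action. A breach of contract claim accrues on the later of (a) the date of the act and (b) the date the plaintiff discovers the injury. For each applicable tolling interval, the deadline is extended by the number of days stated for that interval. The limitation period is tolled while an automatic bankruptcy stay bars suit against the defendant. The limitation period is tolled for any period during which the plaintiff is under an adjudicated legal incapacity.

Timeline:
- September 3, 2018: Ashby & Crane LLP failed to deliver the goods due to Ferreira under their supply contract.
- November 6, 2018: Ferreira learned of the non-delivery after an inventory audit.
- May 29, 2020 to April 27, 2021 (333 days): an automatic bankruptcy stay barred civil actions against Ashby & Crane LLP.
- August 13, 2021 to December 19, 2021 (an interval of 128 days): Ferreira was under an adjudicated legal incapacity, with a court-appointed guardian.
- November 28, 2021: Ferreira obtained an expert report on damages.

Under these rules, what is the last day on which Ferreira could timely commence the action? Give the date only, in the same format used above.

Because discovery on November 6, 2018 post-dates the September 3, 2018 act, accrual under the later-of rule falls on November 6, 2018.
Adding the 42 months base period to November 6, 2018 gives a deadline of May 6, 2022, before any tolling.
The automatic bankruptcy stay from May 29, 2020 to April 27, 2021 tolled the period for 333 days, extending the deadline to April 4, 2023.
The plaintiff's legal incapacity from August 13, 2021 to December 19, 2021 tolled the period for 128 days, extending the deadline to August 10, 2023.
None of the other events listed affects the running of the period under the stated rules.

August 10, 2023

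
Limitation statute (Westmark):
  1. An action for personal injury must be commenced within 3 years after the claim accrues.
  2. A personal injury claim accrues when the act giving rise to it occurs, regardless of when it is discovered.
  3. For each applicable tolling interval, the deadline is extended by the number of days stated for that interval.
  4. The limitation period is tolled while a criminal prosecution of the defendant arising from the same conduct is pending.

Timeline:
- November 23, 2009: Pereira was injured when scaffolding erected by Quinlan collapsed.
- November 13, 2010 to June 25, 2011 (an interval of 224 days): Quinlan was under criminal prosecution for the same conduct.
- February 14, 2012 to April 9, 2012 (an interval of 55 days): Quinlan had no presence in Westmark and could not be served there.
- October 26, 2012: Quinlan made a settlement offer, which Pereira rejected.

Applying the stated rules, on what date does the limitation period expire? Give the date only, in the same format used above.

July 5, 2013

The claim accrued on November 23, 2009, when the wrongful act occurred.
3 years from November 23, 2009 is November 23, 2012.
The pending criminal prosecution from November 13, 2010 to June 25, 2011 tolled the period for 224 days, extending the deadline to July 5, 2013.
No stated provision tolls the period for the defendant's absence, so the interval from February 14, 2012 to April 9, 2012 has no effect on the deadline.
None of the other events listed affects the running of the period under the stated rules.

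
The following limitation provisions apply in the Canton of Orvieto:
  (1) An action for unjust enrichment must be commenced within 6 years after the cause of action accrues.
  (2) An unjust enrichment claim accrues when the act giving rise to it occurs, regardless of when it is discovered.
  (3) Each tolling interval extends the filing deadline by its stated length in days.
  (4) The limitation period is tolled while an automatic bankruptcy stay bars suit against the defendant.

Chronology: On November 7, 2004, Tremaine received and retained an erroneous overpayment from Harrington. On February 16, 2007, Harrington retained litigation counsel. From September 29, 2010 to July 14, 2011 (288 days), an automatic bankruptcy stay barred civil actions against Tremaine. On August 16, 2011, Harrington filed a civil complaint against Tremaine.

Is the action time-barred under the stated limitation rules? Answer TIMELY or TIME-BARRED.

TIMELY

The cause of action accrued on November 7, 2004, the date of the act.
Adding the 6 years base period to November 7, 2004 gives a deadline of November 7, 2010, before any tolling.
Because the automatic bankruptcy stay ran from September 29, 2010 to July 14, 2011, the deadline is extended by 288 days to August 22, 2011.
Nothing else in the chronology tolls or restarts the period.
The August 16, 2011 filing precedes the August 22, 2011 deadline; the claim is timely.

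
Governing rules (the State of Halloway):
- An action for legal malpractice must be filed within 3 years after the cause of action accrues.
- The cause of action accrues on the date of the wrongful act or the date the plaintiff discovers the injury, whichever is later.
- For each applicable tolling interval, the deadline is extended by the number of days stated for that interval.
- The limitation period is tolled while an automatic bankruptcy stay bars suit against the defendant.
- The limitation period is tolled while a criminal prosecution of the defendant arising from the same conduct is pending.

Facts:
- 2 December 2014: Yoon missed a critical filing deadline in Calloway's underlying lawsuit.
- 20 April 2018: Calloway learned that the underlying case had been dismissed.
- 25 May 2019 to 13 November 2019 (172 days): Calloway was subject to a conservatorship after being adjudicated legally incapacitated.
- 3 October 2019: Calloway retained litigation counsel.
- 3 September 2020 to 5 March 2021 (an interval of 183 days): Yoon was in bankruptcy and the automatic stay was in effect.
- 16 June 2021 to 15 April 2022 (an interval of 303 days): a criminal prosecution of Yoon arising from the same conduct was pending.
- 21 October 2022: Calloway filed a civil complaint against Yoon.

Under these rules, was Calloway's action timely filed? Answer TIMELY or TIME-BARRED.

TIME-BARRED

Because discovery on 20 April 2018 post-dates the 2 December 2014 act, accrual under the later-of rule falls on 20 April 2018.
3 years from 20 April 2018 is 20 April 2021.
Because the automatic bankruptcy stay ran from 3 September 2020 to 5 March 2021, the deadline is extended by 183 days to 20 October 2021.
Because the pending criminal prosecution ran from 16 June 2021 to 15 April 2022, the deadline is extended by 303 days to 19 August 2022.
Although the plaintiff's incapacity ran from 25 May 2019 to 13 November 2019, the stated rules do not make that a tolling event, so it is disregarded.
The other events in the timeline have no effect on the limitation period under the stated rules.
The 21 October 2022 filing falls after the 19 August 2022 deadline; the claim is time-barred.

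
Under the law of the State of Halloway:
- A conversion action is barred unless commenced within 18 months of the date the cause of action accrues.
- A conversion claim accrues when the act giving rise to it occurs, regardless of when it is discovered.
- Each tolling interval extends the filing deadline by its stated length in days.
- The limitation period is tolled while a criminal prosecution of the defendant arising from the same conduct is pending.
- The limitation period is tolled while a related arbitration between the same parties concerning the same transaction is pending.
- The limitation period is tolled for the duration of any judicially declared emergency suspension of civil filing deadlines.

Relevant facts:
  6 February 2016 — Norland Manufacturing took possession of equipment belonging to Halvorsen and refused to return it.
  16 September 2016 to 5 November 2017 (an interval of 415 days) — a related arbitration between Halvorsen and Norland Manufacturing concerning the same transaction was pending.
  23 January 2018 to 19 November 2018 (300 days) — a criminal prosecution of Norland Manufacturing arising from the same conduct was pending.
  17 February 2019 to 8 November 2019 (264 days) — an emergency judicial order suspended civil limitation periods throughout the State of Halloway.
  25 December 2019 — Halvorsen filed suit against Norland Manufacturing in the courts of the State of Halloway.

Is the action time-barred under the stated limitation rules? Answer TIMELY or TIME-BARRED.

The limitation period began to run on 6 February 2016.
The untolled deadline — 18 months after 6 February 2016 — is 6 August 2017.
The period was tolled for 415 days by the pending related arbitration (16 September 2016 to 5 November 2017), pushing the deadline to 25 September 2018.
The period was tolled for 300 days by the pending criminal prosecution (23 January 2018 to 19 November 2018), pushing the deadline to 22 July 2019.
Because the emergency suspension of filing deadlines ran from 17 February 2019 to 8 November 2019, the deadline is extended by 264 days to 11 April 2020.
Halvorsen filed on 25 December 2019, before the 11 April 2020 deadline, so the action is timely.

TIMELY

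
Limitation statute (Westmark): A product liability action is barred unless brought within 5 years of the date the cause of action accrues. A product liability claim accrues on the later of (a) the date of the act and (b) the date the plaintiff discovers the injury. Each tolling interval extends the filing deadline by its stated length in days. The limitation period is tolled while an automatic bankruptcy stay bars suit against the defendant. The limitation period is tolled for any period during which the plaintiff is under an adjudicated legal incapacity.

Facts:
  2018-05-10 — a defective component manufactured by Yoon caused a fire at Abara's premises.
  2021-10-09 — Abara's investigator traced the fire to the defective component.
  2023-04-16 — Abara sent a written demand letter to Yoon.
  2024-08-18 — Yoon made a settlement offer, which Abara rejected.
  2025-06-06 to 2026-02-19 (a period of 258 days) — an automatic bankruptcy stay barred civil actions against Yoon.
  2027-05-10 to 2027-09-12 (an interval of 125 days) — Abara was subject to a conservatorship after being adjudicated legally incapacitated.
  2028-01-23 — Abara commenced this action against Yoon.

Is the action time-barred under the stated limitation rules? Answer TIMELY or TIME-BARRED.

Because discovery on 2021-10-09 post-dates the 2018-05-10 act, accrual under the later-of rule falls on 2021-10-09.
The untolled deadline — 5 years after 2021-10-09 — is 2026-10-09.
Because the automatic bankruptcy stay ran from 2025-06-06 to 2026-02-19, the deadline is extended by 258 days to 2027-06-24.
Because the plaintiff's legal incapacity ran from 2027-05-10 to 2027-09-12, the deadline is extended by 125 days to 2027-10-27.
None of the other events listed affects the running of the period under the stated rules.
Abara filed on 2028-01-23, after the 2027-10-27 deadline, so the action is time-barred.

TIME-BARRED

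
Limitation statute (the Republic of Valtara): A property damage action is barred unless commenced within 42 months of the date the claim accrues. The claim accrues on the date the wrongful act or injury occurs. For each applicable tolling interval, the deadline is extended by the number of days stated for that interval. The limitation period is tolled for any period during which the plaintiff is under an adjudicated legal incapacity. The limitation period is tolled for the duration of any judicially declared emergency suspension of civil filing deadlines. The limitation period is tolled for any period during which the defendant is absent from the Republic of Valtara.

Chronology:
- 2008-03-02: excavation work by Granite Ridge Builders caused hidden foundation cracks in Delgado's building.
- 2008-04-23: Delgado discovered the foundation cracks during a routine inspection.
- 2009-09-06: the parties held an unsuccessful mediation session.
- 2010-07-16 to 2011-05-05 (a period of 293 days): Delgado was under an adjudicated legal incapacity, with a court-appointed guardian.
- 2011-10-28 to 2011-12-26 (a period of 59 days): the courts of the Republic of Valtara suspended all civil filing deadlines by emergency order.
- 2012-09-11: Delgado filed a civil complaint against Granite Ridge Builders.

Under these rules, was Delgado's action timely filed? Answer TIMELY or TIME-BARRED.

Because the rule ties accrual to occurrence, the claim accrued on 2008-03-02, not on the 2008-04-23 discovery date.
Adding the 42 months base period to 2008-03-02 gives a deadline of 2011-09-02, before any tolling.
The plaintiff's legal incapacity from 2010-07-16 to 2011-05-05 tolled the period for 293 days, extending the deadline to 2012-06-21.
Because the emergency suspension of filing deadlines ran from 2011-10-28 to 2011-12-26, the deadline is extended by 59 days to 2012-08-19.
None of the other events listed affects the running of the period under the stated rules.
Delgado filed on 2012-09-11, after the 2012-08-19 deadline, so the action is time-barred.

TIME-BARRED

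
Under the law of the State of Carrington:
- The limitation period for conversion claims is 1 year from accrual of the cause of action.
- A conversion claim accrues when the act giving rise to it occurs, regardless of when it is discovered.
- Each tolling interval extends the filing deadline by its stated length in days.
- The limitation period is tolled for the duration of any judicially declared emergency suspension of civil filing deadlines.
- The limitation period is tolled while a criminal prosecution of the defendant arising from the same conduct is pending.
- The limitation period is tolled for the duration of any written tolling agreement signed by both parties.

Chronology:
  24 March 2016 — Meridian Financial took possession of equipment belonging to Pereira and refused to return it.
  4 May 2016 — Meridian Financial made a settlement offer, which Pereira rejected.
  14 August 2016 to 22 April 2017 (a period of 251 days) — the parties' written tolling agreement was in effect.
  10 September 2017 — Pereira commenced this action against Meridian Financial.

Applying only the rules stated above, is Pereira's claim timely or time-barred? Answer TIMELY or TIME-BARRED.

The claim accrued on 24 March 2016, when the wrongful act occurred.
Adding the 1 year base period to 24 March 2016 gives a deadline of 24 March 2017, before any tolling.
Because the written tolling agreement ran from 14 August 2016 to 22 April 2017, the deadline is extended by 251 days to 30 November 2017.
None of the other events listed affects the running of the period under the stated rules.
Filing on 10 September 2017 beat the 30 November 2017 deadline — the action is timely.

TIMELY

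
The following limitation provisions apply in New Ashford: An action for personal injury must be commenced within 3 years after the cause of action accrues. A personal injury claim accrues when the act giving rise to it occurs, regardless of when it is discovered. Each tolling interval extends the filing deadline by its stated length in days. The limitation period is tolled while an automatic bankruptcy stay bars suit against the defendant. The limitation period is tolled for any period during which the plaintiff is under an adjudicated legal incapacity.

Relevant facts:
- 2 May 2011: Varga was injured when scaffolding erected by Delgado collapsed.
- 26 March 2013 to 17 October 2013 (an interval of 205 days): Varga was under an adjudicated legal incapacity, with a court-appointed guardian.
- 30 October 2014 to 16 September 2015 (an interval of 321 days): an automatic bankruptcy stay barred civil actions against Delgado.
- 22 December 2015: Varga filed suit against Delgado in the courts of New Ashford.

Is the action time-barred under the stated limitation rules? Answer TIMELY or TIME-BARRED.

TIME-BARRED

The cause of action accrued on 2 May 2011, the date of the act.
3 years from 2 May 2011 is 2 May 2014.
The plaintiff's legal incapacity from 26 March 2013 to 17 October 2013 tolled the period for 205 days, extending the deadline to 23 November 2014.
Because the automatic bankruptcy stay ran from 30 October 2014 to 16 September 2015, the deadline is extended by 321 days to 10 October 2015.
The 22 December 2015 filing falls after the 10 October 2015 deadline; the claim is time-barred.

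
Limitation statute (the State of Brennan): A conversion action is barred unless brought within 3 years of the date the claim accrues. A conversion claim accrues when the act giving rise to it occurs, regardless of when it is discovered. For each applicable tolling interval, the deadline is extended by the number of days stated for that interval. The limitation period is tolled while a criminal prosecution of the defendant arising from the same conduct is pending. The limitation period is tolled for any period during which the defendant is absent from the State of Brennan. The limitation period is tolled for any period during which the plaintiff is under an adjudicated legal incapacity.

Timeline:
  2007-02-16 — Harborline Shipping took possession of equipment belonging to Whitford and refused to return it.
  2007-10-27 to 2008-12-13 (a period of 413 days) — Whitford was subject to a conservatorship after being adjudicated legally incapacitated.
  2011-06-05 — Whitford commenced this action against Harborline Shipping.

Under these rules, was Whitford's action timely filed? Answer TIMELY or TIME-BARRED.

The claim accrued on 2007-02-16, when the wrongful act occurred.
The untolled deadline — 3 years after 2007-02-16 — is 2010-02-16.
The period was tolled for 413 days by the plaintiff's legal incapacity (2007-10-27 to 2008-12-13), pushing the deadline to 2011-04-05.
The 2011-06-05 filing falls after the 2011-04-05 deadline; the claim is time-barred.

TIME-BARRED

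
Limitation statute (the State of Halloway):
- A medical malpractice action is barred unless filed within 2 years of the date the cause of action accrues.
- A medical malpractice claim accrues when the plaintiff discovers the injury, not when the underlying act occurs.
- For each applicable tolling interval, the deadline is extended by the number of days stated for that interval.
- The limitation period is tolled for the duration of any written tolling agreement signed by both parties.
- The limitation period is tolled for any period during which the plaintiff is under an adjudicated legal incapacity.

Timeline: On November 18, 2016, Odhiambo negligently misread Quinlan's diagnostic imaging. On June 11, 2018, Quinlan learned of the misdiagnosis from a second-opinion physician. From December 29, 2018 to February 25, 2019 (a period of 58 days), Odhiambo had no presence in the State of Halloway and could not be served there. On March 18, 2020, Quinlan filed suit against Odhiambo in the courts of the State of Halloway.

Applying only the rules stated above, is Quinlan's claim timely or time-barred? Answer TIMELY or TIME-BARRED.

Under the discovery rule, the claim accrued on June 11, 2018, when Quinlan discovered the injury — not on the November 18, 2016 date of the underlying act.
The untolled deadline — 2 years after June 11, 2018 — is June 11, 2020.
Although the defendant's absence ran from December 29, 2018 to February 25, 2019, the stated rules do not make that a tolling event, so it is disregarded.
Filing on March 18, 2020 beat the June 11, 2020 deadline — the action is timely.

TIMELY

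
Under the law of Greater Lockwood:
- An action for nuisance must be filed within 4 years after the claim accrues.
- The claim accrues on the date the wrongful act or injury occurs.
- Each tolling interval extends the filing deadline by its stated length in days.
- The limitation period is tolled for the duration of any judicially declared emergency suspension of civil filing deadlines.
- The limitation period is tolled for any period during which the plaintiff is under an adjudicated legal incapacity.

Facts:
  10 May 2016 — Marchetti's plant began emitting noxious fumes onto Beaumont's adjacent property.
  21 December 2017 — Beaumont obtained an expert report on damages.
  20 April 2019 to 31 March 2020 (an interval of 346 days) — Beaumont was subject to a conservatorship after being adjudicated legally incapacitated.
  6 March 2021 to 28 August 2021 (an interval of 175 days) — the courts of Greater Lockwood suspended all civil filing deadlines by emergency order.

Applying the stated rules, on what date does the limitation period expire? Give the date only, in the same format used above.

The claim accrued on 10 May 2016, when the wrongful act occurred.
The untolled deadline — 4 years after 10 May 2016 — is 10 May 2020.
The plaintiff's legal incapacity from 20 April 2019 to 31 March 2020 tolled the period for 346 days, extending the deadline to 21 April 2021.
Because the emergency suspension of filing deadlines ran from 6 March 2021 to 28 August 2021, the deadline is extended by 175 days to 13 October 2021.
The other events in the timeline have no effect on the limitation period under the stated rules.

13 October 2021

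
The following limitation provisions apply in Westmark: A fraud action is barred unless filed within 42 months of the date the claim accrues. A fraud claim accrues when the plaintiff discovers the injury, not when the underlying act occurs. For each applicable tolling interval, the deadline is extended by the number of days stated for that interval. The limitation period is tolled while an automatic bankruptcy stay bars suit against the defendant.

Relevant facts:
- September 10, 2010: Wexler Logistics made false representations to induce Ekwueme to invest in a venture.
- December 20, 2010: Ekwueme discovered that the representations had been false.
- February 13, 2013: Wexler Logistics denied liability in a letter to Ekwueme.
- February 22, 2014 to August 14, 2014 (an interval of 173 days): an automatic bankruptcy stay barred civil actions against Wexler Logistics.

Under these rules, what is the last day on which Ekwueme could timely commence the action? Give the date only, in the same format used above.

Accrual is tied to discovery, so the period began on December 20, 2010 rather than on September 10, 2010 when the act occurred.
42 months from December 20, 2010 is June 20, 2014.
The automatic bankruptcy stay from February 22, 2014 to August 14, 2014 tolled the period for 173 days, extending the deadline to December 10, 2014.
The other events in the timeline have no effect on the limitation period under the stated rules.

December 10, 2014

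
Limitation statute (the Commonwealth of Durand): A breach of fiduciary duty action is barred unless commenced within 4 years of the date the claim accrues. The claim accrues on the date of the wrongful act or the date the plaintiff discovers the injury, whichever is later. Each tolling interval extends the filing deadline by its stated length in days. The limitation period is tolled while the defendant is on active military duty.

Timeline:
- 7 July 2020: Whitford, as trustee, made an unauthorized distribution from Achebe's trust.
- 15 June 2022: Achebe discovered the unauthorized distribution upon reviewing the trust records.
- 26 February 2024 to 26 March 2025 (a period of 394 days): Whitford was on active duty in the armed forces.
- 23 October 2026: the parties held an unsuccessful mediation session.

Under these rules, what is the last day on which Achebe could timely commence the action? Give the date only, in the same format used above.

14 July 2027

Because discovery on 15 June 2022 post-dates the 7 July 2020 act, accrual under the later-of rule falls on 15 June 2022.
4 years from 15 June 2022 is 15 June 2026.
The defendant's active military service from 26 February 2024 to 26 March 2025 tolled the period for 394 days, extending the deadline to 14 July 2027.
Nothing else in the chronology tolls or restarts the period.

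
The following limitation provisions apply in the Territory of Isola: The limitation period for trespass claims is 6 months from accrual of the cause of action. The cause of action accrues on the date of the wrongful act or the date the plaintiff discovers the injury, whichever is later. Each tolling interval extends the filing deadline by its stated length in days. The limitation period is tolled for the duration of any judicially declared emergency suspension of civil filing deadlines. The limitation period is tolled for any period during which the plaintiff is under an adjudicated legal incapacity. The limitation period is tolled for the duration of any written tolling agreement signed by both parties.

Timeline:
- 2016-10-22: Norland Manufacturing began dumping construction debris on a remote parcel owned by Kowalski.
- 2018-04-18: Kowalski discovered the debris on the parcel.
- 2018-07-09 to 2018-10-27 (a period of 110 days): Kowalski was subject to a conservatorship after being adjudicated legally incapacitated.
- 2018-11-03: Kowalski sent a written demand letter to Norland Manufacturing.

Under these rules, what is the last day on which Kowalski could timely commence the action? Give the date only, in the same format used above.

2019-02-05

Because discovery on 2018-04-18 post-dates the 2016-10-22 act, accrual under the later-of rule falls on 2018-04-18.
The untolled deadline — 6 months after 2018-04-18 — is 2018-10-18.
Because the plaintiff's legal incapacity ran from 2018-07-09 to 2018-10-27, the deadline is extended by 110 days to 2019-02-05.
The other events in the timeline have no effect on the limitation period under the stated rules.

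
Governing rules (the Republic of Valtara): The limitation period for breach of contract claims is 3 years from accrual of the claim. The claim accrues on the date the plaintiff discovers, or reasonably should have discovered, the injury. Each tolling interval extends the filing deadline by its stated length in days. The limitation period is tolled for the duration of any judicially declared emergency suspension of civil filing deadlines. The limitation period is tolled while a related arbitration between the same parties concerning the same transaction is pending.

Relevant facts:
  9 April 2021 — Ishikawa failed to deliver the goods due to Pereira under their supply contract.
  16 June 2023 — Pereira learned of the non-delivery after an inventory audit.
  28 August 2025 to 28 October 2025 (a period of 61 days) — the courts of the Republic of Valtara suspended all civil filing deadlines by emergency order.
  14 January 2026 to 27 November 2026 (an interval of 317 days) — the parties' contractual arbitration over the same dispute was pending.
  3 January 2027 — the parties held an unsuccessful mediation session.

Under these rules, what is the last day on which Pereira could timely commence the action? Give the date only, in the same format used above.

The claim did not accrue until Pereira discovered the injury on 16 June 2023; the 9 April 2021 act date does not start the clock under the stated rule.
The untolled deadline — 3 years after 16 June 2023 — is 16 June 2026.
Because the emergency suspension of filing deadlines ran from 28 August 2025 to 28 October 2025, the deadline is extended by 61 days to 16 August 2026.
The pending related arbitration from 14 January 2026 to 27 November 2026 tolled the period for 317 days, extending the deadline to 29 June 2027.
Nothing else in the chronology tolls or restarts the period.

29 June 2027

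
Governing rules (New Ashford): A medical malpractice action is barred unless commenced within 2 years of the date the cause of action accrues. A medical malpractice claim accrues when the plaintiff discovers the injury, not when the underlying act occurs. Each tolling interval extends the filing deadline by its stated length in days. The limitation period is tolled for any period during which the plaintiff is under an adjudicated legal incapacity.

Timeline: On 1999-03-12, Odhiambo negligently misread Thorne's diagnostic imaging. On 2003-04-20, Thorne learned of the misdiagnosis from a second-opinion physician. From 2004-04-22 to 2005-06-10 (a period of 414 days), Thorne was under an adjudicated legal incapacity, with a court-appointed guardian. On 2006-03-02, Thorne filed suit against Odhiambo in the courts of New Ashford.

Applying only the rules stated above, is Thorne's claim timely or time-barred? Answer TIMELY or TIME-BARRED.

Under the discovery rule, the claim accrued on 2003-04-20, when Thorne discovered the injury — not on the 1999-03-12 date of the underlying act.
The untolled deadline — 2 years after 2003-04-20 — is 2005-04-20.
The period was tolled for 414 days by the plaintiff's legal incapacity (2004-04-22 to 2005-06-10), pushing the deadline to 2006-06-08.
Thorne filed on 2006-03-02, before the 2006-06-08 deadline, so the action is timely.

TIMELY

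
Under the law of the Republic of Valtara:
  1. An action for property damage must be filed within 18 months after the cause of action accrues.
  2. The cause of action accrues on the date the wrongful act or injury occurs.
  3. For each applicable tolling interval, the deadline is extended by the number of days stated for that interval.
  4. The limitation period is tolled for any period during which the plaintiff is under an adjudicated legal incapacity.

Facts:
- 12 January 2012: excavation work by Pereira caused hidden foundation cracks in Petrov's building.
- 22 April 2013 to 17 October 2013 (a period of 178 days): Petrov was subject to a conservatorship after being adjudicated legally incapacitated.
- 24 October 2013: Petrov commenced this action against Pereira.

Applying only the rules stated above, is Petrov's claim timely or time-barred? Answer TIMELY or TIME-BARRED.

The claim accrued on 12 January 2012, when the wrongful act occurred.
Adding the 18 months base period to 12 January 2012 gives a deadline of 12 July 2013, before any tolling.
The period was tolled for 178 days by the plaintiff's legal incapacity (22 April 2013 to 17 October 2013), pushing the deadline to 6 January 2014.
The 24 October 2013 filing precedes the 6 January 2014 deadline; the claim is timely.

TIMELY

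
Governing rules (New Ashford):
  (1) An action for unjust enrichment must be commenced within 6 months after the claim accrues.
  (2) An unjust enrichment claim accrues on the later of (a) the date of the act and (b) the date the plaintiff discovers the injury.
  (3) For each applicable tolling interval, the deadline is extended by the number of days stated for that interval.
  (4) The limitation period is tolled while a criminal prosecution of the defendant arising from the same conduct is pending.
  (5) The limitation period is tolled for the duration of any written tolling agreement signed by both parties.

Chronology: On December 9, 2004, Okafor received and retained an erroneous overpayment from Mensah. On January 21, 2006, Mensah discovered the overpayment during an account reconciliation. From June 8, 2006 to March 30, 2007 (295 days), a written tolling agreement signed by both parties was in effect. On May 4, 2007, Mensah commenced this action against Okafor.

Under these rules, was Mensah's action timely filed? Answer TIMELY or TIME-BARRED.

Taking the later of the act (December 9, 2004) and discovery (January 21, 2006), the claim accrued on January 21, 2006.
Adding the 6 months base period to January 21, 2006 gives a deadline of July 21, 2006, before any tolling.
The period was tolled for 295 days by the written tolling agreement (June 8, 2006 to March 30, 2007), pushing the deadline to May 12, 2007.
Mensah filed on May 4, 2007, before the May 12, 2007 deadline, so the action is timely.

TIMELY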